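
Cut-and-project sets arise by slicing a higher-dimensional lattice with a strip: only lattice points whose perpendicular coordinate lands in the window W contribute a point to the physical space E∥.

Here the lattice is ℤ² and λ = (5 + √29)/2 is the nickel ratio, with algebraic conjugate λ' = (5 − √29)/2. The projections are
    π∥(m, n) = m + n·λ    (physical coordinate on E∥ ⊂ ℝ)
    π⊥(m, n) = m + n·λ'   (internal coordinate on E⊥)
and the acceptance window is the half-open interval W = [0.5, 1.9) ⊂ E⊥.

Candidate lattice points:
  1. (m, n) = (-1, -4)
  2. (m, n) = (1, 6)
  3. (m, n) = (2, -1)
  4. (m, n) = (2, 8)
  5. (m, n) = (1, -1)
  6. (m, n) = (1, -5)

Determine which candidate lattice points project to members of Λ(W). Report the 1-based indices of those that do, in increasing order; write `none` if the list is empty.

λ' = (5−√29)/2 ≈ -0.1926.
[1] lift (-1,-4): star map gives -0.2297; window check 0.5 ≤ -0.2297 < 1.9 is false → out
[2] lift (1,6): star map gives -0.1555; window check 0.5 ≤ -0.1555 < 1.9 is false → out
[3] lift (2,-1): star map gives 2.1926; window check 0.5 ≤ 2.1926 < 1.9 is false → out
[4] lift (2,8): star map gives 0.4593; window check 0.5 ≤ 0.4593 < 1.9 is false → out
[5] lift (1,-1): star map gives 1.1926; window check 0.5 ≤ 1.1926 < 1.9 is true → IN Λ
[6] lift (1,-5): star map gives 1.9629; window check 0.5 ≤ 1.9629 < 1.9 is false → out

5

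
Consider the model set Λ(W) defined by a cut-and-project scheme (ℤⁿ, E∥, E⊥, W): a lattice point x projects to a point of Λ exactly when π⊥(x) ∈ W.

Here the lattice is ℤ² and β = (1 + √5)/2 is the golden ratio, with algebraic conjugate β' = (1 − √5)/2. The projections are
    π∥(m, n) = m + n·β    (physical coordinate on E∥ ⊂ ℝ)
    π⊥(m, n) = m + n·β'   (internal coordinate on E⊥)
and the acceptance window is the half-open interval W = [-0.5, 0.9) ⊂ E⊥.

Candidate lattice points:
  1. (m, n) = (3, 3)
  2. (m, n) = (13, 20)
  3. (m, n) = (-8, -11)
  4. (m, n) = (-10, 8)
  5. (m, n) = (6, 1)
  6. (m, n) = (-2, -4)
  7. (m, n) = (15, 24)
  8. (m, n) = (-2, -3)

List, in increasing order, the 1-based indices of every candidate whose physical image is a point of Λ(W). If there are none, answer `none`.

2, 6, 7, 8

Compute β' = (1−√5)/2 = -0.618034, so π⊥(m,n) = m -0.618034·n.
#1 (3,3): internal coord 3 + (3)·β' = +1.145898; +1.145898 ∉ [-0.5, 0.9) → out
#2 (13,20): internal coord 13 + (20)·β' = +0.639320; +0.639320 ∈ [-0.5, 0.9) → IN Λ
#3 (-8,-11): internal coord -8 + (-11)·β' = -1.201626; -1.201626 ∉ [-0.5, 0.9) → out
#4 (-10,8): internal coord -10 + (8)·β' = -14.944272; -14.944272 ∉ [-0.5, 0.9) → out
#5 (6,1): internal coord 6 + (1)·β' = +5.381966; +5.381966 ∉ [-0.5, 0.9) → out
#6 (-2,-4): internal coord -2 + (-4)·β' = +0.472136; +0.472136 ∈ [-0.5, 0.9) → IN Λ
#7 (15,24): internal coord 15 + (24)·β' = +0.167184; +0.167184 ∈ [-0.5, 0.9) → IN Λ
#8 (-2,-3): internal coord -2 + (-3)·β' = -0.145898; -0.145898 ∈ [-0.5, 0.9) → IN Λ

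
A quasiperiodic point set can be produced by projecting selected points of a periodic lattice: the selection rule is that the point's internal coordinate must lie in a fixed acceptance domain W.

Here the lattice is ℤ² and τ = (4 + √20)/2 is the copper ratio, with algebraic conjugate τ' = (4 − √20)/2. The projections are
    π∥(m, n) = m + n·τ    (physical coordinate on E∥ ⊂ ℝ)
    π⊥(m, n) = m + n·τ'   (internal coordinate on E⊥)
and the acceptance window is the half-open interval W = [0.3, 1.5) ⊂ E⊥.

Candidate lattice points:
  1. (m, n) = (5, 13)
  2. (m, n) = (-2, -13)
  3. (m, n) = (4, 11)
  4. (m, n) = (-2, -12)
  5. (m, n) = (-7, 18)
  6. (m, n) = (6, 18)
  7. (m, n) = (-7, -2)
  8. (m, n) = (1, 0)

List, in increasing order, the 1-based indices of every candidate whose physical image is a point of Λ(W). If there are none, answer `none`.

2, 3, 4, 8

τ' = (4−√20)/2 ≈ -0.236068.
candidate 1: (m,n)=(5,13) → π∥ = 5+13·τ ≈ 60.068884, π⊥ = 5+13·τ' ≈ 1.931116 ∉ [0.3, 1.5) ⇒ out
candidate 2: (m,n)=(-2,-13) → π∥ = -2-13·τ ≈ -57.068884, π⊥ = -2-13·τ' ≈ 1.068884 ∈ [0.3, 1.5) ⇒ IN Λ
candidate 3: (m,n)=(4,11) → π∥ = 4+11·τ ≈ 50.596748, π⊥ = 4+11·τ' ≈ 1.403252 ∈ [0.3, 1.5) ⇒ IN Λ
candidate 4: (m,n)=(-2,-12) → π∥ = -2-12·τ ≈ -52.832816, π⊥ = -2-12·τ' ≈ 0.832816 ∈ [0.3, 1.5) ⇒ IN Λ
candidate 5: (m,n)=(-7,18) → π∥ = -7+18·τ ≈ 69.249224, π⊥ = -7+18·τ' ≈ -11.249224 ∉ [0.3, 1.5) ⇒ out
candidate 6: (m,n)=(6,18) → π∥ = 6+18·τ ≈ 82.249224, π⊥ = 6+18·τ' ≈ 1.750776 ∉ [0.3, 1.5) ⇒ out
candidate 7: (m,n)=(-7,-2) → π∥ = -7-2·τ ≈ -15.472136, π⊥ = -7-2·τ' ≈ -6.527864 ∉ [0.3, 1.5) ⇒ out
candidate 8: (m,n)=(1,0) → π∥ = 1+0·τ ≈ 1.000000, π⊥ = 1+0·τ' ≈ 1.000000 ∈ [0.3, 1.5) ⇒ IN Λ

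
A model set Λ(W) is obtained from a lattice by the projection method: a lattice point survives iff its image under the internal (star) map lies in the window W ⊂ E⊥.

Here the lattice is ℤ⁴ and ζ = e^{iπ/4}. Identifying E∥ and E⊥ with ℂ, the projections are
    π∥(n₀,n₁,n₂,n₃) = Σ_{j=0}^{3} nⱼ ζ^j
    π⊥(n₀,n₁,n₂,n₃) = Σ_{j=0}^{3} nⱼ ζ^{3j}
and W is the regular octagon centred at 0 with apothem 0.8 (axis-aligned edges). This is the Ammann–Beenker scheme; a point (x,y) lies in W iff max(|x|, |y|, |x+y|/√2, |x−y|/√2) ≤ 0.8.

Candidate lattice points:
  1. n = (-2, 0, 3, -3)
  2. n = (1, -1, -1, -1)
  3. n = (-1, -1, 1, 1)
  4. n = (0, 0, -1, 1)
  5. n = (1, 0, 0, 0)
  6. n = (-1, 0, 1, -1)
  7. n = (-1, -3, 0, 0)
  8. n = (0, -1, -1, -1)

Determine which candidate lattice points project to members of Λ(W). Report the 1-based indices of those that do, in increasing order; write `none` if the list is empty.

8

π⊥(n) = n₀ + n₁ζ³ + n₂ζ⁶ + n₃ζ⁹ where ζ = e^{iπ/4}.
#1 (-2, 0, 3, -3): internal (-4.1213, -5.1213); octagon support 6.5355 vs apothem 0.8 → ∉ W
#2 (1, -1, -1, -1): internal (1.0000, -0.4142); octagon support 1.0000 vs apothem 0.8 → ∉ W
#3 (-1, -1, 1, 1): internal (0.4142, -1.0000); octagon support 1.0000 vs apothem 0.8 → ∉ W
#4 (0, 0, -1, 1): internal (0.7071, 1.7071); octagon support 1.7071 vs apothem 0.8 → ∉ W
#5 (1, 0, 0, 0): internal (1.0000, 0.0000); octagon support 1.0000 vs apothem 0.8 → ∉ W
#6 (-1, 0, 1, -1): internal (-1.7071, -1.7071); octagon support 2.4142 vs apothem 0.8 → ∉ W
#7 (-1, -3, 0, 0): internal (1.1213, -2.1213); octagon support 2.2929 vs apothem 0.8 → ∉ W
#8 (0, -1, -1, -1): internal (0.0000, -0.4142); octagon support 0.4142 vs apothem 0.8 → ∈ W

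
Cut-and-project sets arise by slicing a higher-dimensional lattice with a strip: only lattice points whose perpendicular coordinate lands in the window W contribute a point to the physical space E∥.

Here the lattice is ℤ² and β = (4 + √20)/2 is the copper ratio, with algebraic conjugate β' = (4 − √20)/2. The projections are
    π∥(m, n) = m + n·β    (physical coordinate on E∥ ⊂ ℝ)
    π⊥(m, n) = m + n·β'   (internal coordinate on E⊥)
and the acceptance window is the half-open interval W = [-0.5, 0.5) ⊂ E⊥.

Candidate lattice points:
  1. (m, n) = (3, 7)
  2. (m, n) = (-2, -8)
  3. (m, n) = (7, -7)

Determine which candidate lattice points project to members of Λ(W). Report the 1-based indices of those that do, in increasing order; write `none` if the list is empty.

2

Compute β' = (4−√20)/2 = -0.23607, so π⊥(m,n) = m -0.23607·n.
[1] lift (3,7): star map gives 1.34752; window check -0.5 ≤ 1.34752 < 0.5 is false → out
[2] lift (-2,-8): star map gives -0.11146; window check -0.5 ≤ -0.11146 < 0.5 is true → IN Λ
[3] lift (7,-7): star map gives 8.65248; window check -0.5 ≤ 8.65248 < 0.5 is false → out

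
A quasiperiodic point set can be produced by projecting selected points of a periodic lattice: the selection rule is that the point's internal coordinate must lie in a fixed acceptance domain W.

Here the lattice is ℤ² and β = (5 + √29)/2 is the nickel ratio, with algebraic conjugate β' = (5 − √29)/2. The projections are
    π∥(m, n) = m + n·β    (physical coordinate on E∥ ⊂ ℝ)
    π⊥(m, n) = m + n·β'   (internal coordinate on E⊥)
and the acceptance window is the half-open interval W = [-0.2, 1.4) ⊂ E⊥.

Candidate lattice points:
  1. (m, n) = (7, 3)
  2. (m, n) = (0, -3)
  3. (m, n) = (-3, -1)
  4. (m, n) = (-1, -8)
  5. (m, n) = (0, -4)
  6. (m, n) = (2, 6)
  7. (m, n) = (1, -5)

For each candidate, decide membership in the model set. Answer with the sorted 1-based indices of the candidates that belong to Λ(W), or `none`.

2, 4, 5, 6

β' = (5−√29)/2 ≈ -0.19258.
[1] lift (7,3): star map gives 6.42225; window check -0.2 ≤ 6.42225 < 1.4 is false → out
[2] lift (0,-3): star map gives 0.57775; window check -0.2 ≤ 0.57775 < 1.4 is true → IN Λ
[3] lift (-3,-1): star map gives -2.80742; window check -0.2 ≤ -2.80742 < 1.4 is false → out
[4] lift (-1,-8): star map gives 0.54066; window check -0.2 ≤ 0.54066 < 1.4 is true → IN Λ
[5] lift (0,-4): star map gives 0.77033; window check -0.2 ≤ 0.77033 < 1.4 is true → IN Λ
[6] lift (2,6): star map gives 0.84451; window check -0.2 ≤ 0.84451 < 1.4 is true → IN Λ
[7] lift (1,-5): star map gives 1.96291; window check -0.2 ≤ 1.96291 < 1.4 is false → out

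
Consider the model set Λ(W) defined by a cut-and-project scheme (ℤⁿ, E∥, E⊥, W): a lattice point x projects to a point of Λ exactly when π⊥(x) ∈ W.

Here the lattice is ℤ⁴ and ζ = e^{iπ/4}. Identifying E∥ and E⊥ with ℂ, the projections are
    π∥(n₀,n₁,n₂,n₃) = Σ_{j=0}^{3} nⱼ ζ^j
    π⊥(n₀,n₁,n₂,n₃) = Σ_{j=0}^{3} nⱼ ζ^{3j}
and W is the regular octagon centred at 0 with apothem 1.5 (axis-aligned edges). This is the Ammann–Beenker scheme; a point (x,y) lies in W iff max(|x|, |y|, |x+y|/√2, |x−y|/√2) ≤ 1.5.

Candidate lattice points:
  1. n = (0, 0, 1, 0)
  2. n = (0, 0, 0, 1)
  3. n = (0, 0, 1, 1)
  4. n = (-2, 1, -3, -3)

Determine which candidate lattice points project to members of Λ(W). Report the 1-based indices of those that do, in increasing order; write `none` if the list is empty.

With ζ = e^{iπ/4} the internal vectors are ζ^0,ζ^3,ζ^6,ζ^9.
candidate 1: n = (0, 0, 1, 0) → π⊥ ≈ (+0.00000, -1.00000); max(|x|,|y|,|x±y|/√2) = 1.00000 ≤ 1.5 ⇒ ∈ W
candidate 2: n = (0, 0, 0, 1) → π⊥ ≈ (+0.70711, +0.70711); max(|x|,|y|,|x±y|/√2) = 1.00000 ≤ 1.5 ⇒ ∈ W
candidate 3: n = (0, 0, 1, 1) → π⊥ ≈ (+0.70711, -0.29289); max(|x|,|y|,|x±y|/√2) = 0.70711 ≤ 1.5 ⇒ ∈ W
candidate 4: n = (-2, 1, -3, -3) → π⊥ ≈ (-4.82843, +1.58579); max(|x|,|y|,|x±y|/√2) = 4.82843 > 1.5 ⇒ ∉ W

1, 2, 3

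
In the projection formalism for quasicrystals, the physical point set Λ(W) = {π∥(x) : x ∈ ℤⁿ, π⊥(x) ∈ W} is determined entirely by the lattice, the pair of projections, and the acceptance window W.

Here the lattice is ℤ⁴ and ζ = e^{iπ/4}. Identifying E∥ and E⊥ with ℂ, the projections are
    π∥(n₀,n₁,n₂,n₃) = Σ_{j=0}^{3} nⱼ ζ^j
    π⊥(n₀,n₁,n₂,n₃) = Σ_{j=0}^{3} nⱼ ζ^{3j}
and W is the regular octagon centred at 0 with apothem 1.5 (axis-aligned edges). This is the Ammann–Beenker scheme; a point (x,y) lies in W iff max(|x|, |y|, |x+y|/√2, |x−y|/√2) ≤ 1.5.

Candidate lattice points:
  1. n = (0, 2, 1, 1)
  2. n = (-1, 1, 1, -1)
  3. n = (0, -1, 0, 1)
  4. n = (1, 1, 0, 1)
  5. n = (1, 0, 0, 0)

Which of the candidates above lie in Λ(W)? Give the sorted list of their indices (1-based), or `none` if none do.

1, 3, 5

With ζ = e^{iπ/4} the internal vectors are ζ^0,ζ^3,ζ^6,ζ^9.
candidate 1: n = (0, 2, 1, 1) → π⊥ ≈ (-0.70711, +1.12132); max(|x|,|y|,|x±y|/√2) = 1.29289 ≤ 1.5 ⇒ ∈ W
candidate 2: n = (-1, 1, 1, -1) → π⊥ ≈ (-2.41421, -1.00000); max(|x|,|y|,|x±y|/√2) = 2.41421 > 1.5 ⇒ ∉ W
candidate 3: n = (0, -1, 0, 1) → π⊥ ≈ (+1.41421, +0.00000); max(|x|,|y|,|x±y|/√2) = 1.41421 ≤ 1.5 ⇒ ∈ W
candidate 4: n = (1, 1, 0, 1) → π⊥ ≈ (+1.00000, +1.41421); max(|x|,|y|,|x±y|/√2) = 1.70711 > 1.5 ⇒ ∉ W
candidate 5: n = (1, 0, 0, 0) → π⊥ ≈ (+1.00000, +0.00000); max(|x|,|y|,|x±y|/√2) = 1.00000 ≤ 1.5 ⇒ ∈ W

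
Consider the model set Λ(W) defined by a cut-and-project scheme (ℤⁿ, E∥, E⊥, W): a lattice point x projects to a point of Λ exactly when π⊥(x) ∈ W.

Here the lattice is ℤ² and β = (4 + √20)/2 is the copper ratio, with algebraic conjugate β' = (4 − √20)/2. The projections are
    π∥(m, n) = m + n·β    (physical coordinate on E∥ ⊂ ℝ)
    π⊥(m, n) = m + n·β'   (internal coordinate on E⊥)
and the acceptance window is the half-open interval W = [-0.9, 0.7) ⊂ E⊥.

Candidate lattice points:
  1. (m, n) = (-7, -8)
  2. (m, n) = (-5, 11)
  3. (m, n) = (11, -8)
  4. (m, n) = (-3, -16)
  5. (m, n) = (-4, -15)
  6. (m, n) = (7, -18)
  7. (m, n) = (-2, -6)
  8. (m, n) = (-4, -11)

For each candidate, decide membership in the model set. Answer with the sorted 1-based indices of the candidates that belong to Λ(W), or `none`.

β' = (4−√20)/2 ≈ -0.2361.
[1] lift (-7,-8): star map gives -5.1115; window check -0.9 ≤ -5.1115 < 0.7 is false → out
[2] lift (-5,11): star map gives -7.5967; window check -0.9 ≤ -7.5967 < 0.7 is false → out
[3] lift (11,-8): star map gives 12.8885; window check -0.9 ≤ 12.8885 < 0.7 is false → out
[4] lift (-3,-16): star map gives 0.7771; window check -0.9 ≤ 0.7771 < 0.7 is false → out
[5] lift (-4,-15): star map gives -0.4590; window check -0.9 ≤ -0.4590 < 0.7 is true → IN Λ
[6] lift (7,-18): star map gives 11.2492; window check -0.9 ≤ 11.2492 < 0.7 is false → out
[7] lift (-2,-6): star map gives -0.5836; window check -0.9 ≤ -0.5836 < 0.7 is true → IN Λ
[8] lift (-4,-11): star map gives -1.4033; window check -0.9 ≤ -1.4033 < 0.7 is false → out

5, 7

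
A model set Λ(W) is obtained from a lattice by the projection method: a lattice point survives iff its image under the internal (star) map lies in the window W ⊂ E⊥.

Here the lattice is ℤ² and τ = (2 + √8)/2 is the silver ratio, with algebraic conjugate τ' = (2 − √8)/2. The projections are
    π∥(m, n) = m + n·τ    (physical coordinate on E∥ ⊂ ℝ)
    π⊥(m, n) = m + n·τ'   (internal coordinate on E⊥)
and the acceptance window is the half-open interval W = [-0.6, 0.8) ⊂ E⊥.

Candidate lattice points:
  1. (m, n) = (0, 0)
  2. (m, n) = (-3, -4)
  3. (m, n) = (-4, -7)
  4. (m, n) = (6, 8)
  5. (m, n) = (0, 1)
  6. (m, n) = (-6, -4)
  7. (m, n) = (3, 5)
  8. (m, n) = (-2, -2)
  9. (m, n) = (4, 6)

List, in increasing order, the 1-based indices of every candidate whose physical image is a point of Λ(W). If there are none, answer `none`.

τ' = (2−√8)/2 ≈ -0.41421.
[1] lift (0,0): star map gives 0.00000; window check -0.6 ≤ 0.00000 < 0.8 is true → IN Λ
[2] lift (-3,-4): star map gives -1.34315; window check -0.6 ≤ -1.34315 < 0.8 is false → out
[3] lift (-4,-7): star map gives -1.10051; window check -0.6 ≤ -1.10051 < 0.8 is false → out
[4] lift (6,8): star map gives 2.68629; window check -0.6 ≤ 2.68629 < 0.8 is false → out
[5] lift (0,1): star map gives -0.41421; window check -0.6 ≤ -0.41421 < 0.8 is true → IN Λ
[6] lift (-6,-4): star map gives -4.34315; window check -0.6 ≤ -4.34315 < 0.8 is false → out
[7] lift (3,5): star map gives 0.92893; window check -0.6 ≤ 0.92893 < 0.8 is false → out
[8] lift (-2,-2): star map gives -1.17157; window check -0.6 ≤ -1.17157 < 0.8 is false → out
[9] lift (4,6): star map gives 1.51472; window check -0.6 ≤ 1.51472 < 0.8 is false → out

1, 5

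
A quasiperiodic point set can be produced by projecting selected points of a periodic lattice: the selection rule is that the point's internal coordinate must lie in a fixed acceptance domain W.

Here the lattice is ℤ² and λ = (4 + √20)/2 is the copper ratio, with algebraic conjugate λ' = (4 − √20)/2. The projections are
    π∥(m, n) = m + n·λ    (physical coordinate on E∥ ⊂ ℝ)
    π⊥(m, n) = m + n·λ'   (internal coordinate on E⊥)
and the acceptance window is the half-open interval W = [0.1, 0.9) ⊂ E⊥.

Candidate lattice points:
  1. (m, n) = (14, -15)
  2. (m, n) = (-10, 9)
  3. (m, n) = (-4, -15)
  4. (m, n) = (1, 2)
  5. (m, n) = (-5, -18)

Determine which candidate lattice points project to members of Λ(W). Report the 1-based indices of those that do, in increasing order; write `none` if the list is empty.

λ' = (4−√20)/2 ≈ -0.236068.
candidate 1: (m,n)=(14,-15) → π∥ = 14-15·λ ≈ -49.541020, π⊥ = 14-15·λ' ≈ 17.541020 ∉ [0.1, 0.9) ⇒ out
candidate 2: (m,n)=(-10,9) → π∥ = -10+9·λ ≈ 28.124612, π⊥ = -10+9·λ' ≈ -12.124612 ∉ [0.1, 0.9) ⇒ out
candidate 3: (m,n)=(-4,-15) → π∥ = -4-15·λ ≈ -67.541020, π⊥ = -4-15·λ' ≈ -0.458980 ∉ [0.1, 0.9) ⇒ out
candidate 4: (m,n)=(1,2) → π∥ = 1+2·λ ≈ 9.472136, π⊥ = 1+2·λ' ≈ 0.527864 ∈ [0.1, 0.9) ⇒ IN Λ
candidate 5: (m,n)=(-5,-18) → π∥ = -5-18·λ ≈ -81.249224, π⊥ = -5-18·λ' ≈ -0.750776 ∉ [0.1, 0.9) ⇒ out

4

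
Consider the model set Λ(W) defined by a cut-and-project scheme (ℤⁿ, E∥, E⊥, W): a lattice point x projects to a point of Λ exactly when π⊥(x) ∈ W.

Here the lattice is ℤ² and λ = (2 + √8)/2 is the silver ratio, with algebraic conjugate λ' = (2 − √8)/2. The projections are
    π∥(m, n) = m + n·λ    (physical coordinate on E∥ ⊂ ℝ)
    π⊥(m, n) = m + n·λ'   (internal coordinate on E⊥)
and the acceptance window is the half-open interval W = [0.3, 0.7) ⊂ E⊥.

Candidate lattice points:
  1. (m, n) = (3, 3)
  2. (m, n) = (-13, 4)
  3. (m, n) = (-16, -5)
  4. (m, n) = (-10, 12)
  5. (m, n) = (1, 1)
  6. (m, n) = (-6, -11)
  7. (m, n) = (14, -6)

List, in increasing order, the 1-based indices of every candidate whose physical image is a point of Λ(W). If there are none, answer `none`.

Numerically λ ≈ 2.41421 and λ' = −1/λ ≈ -0.41421.
candidate 1: (m,n)=(3,3) → π∥ = 3+3·λ ≈ 10.24264, π⊥ = 3+3·λ' ≈ 1.75736 ∉ [0.3, 0.7) ⇒ out
candidate 2: (m,n)=(-13,4) → π∥ = -13+4·λ ≈ -3.34315, π⊥ = -13+4·λ' ≈ -14.65685 ∉ [0.3, 0.7) ⇒ out
candidate 3: (m,n)=(-16,-5) → π∥ = -16-5·λ ≈ -28.07107, π⊥ = -16-5·λ' ≈ -13.92893 ∉ [0.3, 0.7) ⇒ out
candidate 4: (m,n)=(-10,12) → π∥ = -10+12·λ ≈ 18.97056, π⊥ = -10+12·λ' ≈ -14.97056 ∉ [0.3, 0.7) ⇒ out
candidate 5: (m,n)=(1,1) → π∥ = 1+1·λ ≈ 3.41421, π⊥ = 1+1·λ' ≈ 0.58579 ∈ [0.3, 0.7) ⇒ IN Λ
candidate 6: (m,n)=(-6,-11) → π∥ = -6-11·λ ≈ -32.55635, π⊥ = -6-11·λ' ≈ -1.44365 ∉ [0.3, 0.7) ⇒ out
candidate 7: (m,n)=(14,-6) → π∥ = 14-6·λ ≈ -0.48528, π⊥ = 14-6·λ' ≈ 16.48528 ∉ [0.3, 0.7) ⇒ out

5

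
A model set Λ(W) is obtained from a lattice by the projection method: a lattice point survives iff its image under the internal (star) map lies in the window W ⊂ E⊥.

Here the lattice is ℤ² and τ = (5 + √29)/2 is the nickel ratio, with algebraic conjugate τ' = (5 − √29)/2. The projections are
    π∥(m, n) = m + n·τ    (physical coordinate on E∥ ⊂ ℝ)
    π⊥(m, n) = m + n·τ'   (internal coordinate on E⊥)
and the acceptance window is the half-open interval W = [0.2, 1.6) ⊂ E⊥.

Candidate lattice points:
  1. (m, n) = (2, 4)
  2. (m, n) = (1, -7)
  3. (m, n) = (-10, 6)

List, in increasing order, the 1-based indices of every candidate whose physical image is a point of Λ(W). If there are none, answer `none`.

τ' = (5−√29)/2 ≈ -0.19258.
[1] lift (2,4): star map gives 1.22967; window check 0.2 ≤ 1.22967 < 1.6 is true → IN Λ
[2] lift (1,-7): star map gives 2.34808; window check 0.2 ≤ 2.34808 < 1.6 is false → out
[3] lift (-10,6): star map gives -11.15549; window check 0.2 ≤ -11.15549 < 1.6 is false → out

1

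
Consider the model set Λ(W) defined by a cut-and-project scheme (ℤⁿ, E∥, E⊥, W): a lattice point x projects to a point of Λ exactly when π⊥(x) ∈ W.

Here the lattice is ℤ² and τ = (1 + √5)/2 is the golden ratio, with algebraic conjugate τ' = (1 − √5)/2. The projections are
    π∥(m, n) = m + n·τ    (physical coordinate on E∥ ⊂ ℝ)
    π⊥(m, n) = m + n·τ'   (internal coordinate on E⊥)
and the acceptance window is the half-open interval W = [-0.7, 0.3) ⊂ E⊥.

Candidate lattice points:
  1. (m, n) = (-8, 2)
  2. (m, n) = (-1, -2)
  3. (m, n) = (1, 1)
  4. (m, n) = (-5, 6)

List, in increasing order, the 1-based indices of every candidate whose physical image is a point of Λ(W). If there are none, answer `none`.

2

Compute τ' = (1−√5)/2 = -0.618034, so π⊥(m,n) = m -0.618034·n.
[1] lift (-8,2): star map gives -9.236068; window check -0.7 ≤ -9.236068 < 0.3 is false → out
[2] lift (-1,-2): star map gives 0.236068; window check -0.7 ≤ 0.236068 < 0.3 is true → IN Λ
[3] lift (1,1): star map gives 0.381966; window check -0.7 ≤ 0.381966 < 0.3 is false → out
[4] lift (-5,6): star map gives -8.708204; window check -0.7 ≤ -8.708204 < 0.3 is false → out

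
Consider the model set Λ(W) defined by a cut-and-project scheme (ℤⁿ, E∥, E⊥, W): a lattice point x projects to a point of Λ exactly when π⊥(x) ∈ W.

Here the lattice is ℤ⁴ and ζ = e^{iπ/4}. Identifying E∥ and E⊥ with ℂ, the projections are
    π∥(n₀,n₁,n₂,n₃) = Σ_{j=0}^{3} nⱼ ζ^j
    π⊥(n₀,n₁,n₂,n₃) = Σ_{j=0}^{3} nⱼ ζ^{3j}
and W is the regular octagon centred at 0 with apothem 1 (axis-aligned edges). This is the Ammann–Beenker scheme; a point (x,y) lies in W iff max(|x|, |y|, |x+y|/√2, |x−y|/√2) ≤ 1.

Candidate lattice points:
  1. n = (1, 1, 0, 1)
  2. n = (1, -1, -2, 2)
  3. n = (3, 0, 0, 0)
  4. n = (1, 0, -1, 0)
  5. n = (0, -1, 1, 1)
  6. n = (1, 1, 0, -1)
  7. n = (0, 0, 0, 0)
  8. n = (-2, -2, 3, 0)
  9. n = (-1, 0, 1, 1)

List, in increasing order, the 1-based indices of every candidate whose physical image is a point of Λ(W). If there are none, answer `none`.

6, 7, 9

With ζ = e^{iπ/4} the internal vectors are ζ^0,ζ^3,ζ^6,ζ^9.
#1 (1, 1, 0, 1): internal (1.0000, 1.4142); octagon support 1.7071 vs apothem 1 → ∉ W
#2 (1, -1, -2, 2): internal (3.1213, 2.7071); octagon support 4.1213 vs apothem 1 → ∉ W
#3 (3, 0, 0, 0): internal (3.0000, 0.0000); octagon support 3.0000 vs apothem 1 → ∉ W
#4 (1, 0, -1, 0): internal (1.0000, 1.0000); octagon support 1.4142 vs apothem 1 → ∉ W
#5 (0, -1, 1, 1): internal (1.4142, -1.0000); octagon support 1.7071 vs apothem 1 → ∉ W
#6 (1, 1, 0, -1): internal (-0.4142, 0.0000); octagon support 0.4142 vs apothem 1 → ∈ W
#7 (0, 0, 0, 0): internal (0.0000, 0.0000); octagon support 0.0000 vs apothem 1 → ∈ W
#8 (-2, -2, 3, 0): internal (-0.5858, -4.4142); octagon support 4.4142 vs apothem 1 → ∉ W
#9 (-1, 0, 1, 1): internal (-0.2929, -0.2929); octagon support 0.4142 vs apothem 1 → ∈ W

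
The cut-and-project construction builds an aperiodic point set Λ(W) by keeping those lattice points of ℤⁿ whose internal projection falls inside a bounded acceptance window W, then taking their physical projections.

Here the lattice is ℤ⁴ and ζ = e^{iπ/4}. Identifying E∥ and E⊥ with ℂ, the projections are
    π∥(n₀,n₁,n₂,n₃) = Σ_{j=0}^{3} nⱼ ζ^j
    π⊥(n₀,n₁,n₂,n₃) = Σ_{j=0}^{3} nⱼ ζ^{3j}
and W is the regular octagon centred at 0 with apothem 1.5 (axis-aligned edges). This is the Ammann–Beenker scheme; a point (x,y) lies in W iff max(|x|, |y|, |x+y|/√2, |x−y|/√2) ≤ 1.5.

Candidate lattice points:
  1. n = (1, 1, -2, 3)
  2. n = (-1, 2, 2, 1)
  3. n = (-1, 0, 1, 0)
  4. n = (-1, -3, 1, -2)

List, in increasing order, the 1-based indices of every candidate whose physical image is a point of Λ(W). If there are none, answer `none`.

π⊥(n) = n₀ + n₁ζ³ + n₂ζ⁶ + n₃ζ⁹ where ζ = e^{iπ/4}.
candidate 1: n = (1, 1, -2, 3) → π⊥ ≈ (+2.414214, +4.828427); max(|x|,|y|,|x±y|/√2) = 5.121320 > 1.5 ⇒ ∉ W
candidate 2: n = (-1, 2, 2, 1) → π⊥ ≈ (-1.707107, +0.121320); max(|x|,|y|,|x±y|/√2) = 1.707107 > 1.5 ⇒ ∉ W
candidate 3: n = (-1, 0, 1, 0) → π⊥ ≈ (-1.000000, -1.000000); max(|x|,|y|,|x±y|/√2) = 1.414214 ≤ 1.5 ⇒ ∈ W
candidate 4: n = (-1, -3, 1, -2) → π⊥ ≈ (-0.292893, -4.535534); max(|x|,|y|,|x±y|/√2) = 4.535534 > 1.5 ⇒ ∉ W

3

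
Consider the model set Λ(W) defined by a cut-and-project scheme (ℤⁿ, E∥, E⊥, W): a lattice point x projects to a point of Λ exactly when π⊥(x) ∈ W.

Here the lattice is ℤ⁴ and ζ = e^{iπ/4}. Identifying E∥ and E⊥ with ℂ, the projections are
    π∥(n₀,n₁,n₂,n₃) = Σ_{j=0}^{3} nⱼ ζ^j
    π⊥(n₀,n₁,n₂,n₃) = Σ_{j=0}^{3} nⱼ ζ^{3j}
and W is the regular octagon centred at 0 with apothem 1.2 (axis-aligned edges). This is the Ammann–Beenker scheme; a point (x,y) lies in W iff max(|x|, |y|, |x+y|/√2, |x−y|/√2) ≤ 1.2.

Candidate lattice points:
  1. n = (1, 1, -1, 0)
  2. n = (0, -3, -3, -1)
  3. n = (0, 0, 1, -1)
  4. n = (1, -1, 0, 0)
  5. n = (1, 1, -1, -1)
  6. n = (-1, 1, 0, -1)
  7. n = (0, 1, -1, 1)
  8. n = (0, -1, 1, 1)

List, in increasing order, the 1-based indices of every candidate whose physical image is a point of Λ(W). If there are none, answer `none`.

5

With ζ = e^{iπ/4} the internal vectors are ζ^0,ζ^3,ζ^6,ζ^9.
#1 (1, 1, -1, 0): internal (0.29289, 1.70711); octagon support 1.70711 vs apothem 1.2 → ∉ W
#2 (0, -3, -3, -1): internal (1.41421, 0.17157); octagon support 1.41421 vs apothem 1.2 → ∉ W
#3 (0, 0, 1, -1): internal (-0.70711, -1.70711); octagon support 1.70711 vs apothem 1.2 → ∉ W
#4 (1, -1, 0, 0): internal (1.70711, -0.70711); octagon support 1.70711 vs apothem 1.2 → ∉ W
#5 (1, 1, -1, -1): internal (-0.41421, 1.00000); octagon support 1.00000 vs apothem 1.2 → ∈ W
#6 (-1, 1, 0, -1): internal (-2.41421, 0.00000); octagon support 2.41421 vs apothem 1.2 → ∉ W
#7 (0, 1, -1, 1): internal (0.00000, 2.41421); octagon support 2.41421 vs apothem 1.2 → ∉ W
#8 (0, -1, 1, 1): internal (1.41421, -1.00000); octagon support 1.70711 vs apothem 1.2 → ∉ W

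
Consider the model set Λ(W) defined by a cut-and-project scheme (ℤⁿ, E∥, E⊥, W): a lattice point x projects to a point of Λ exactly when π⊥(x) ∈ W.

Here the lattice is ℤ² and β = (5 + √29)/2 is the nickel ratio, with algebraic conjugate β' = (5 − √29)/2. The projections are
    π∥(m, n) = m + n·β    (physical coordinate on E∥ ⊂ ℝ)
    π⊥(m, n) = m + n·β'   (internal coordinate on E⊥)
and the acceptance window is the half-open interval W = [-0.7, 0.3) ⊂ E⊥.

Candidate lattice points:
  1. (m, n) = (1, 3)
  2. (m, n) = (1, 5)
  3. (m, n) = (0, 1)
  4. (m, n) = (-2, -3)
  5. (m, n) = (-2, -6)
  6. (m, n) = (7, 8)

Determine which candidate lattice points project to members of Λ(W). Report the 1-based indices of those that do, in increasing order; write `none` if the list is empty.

2, 3

Compute β' = (5−√29)/2 = -0.19258, so π⊥(m,n) = m -0.19258·n.
candidate 1: (m,n)=(1,3) → π∥ = 1+3·β ≈ 16.57775, π⊥ = 1+3·β' ≈ 0.42225 ∉ [-0.7, 0.3) ⇒ out
candidate 2: (m,n)=(1,5) → π∥ = 1+5·β ≈ 26.96291, π⊥ = 1+5·β' ≈ 0.03709 ∈ [-0.7, 0.3) ⇒ IN Λ
candidate 3: (m,n)=(0,1) → π∥ = 0+1·β ≈ 5.19258, π⊥ = 0+1·β' ≈ -0.19258 ∈ [-0.7, 0.3) ⇒ IN Λ
candidate 4: (m,n)=(-2,-3) → π∥ = -2-3·β ≈ -17.57775, π⊥ = -2-3·β' ≈ -1.42225 ∉ [-0.7, 0.3) ⇒ out
candidate 5: (m,n)=(-2,-6) → π∥ = -2-6·β ≈ -33.15549, π⊥ = -2-6·β' ≈ -0.84451 ∉ [-0.7, 0.3) ⇒ out
candidate 6: (m,n)=(7,8) → π∥ = 7+8·β ≈ 48.54066, π⊥ = 7+8·β' ≈ 5.45934 ∉ [-0.7, 0.3) ⇒ out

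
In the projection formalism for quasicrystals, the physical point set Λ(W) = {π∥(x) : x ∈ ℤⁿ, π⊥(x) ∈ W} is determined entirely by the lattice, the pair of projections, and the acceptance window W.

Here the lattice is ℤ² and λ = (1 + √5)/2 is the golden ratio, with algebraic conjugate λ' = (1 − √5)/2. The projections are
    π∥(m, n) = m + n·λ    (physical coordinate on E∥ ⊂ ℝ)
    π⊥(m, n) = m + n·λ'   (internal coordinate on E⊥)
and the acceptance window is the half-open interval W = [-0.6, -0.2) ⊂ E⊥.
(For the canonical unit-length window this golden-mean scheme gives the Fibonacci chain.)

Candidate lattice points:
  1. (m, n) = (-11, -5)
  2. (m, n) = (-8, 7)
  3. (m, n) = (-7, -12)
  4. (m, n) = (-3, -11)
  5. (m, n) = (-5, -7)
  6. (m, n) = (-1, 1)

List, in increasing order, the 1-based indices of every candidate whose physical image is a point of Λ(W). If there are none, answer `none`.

λ' = (1−√5)/2 ≈ -0.61803.
[1] lift (-11,-5): star map gives -7.90983; window check -0.6 ≤ -7.90983 < -0.2 is false → out
[2] lift (-8,7): star map gives -12.32624; window check -0.6 ≤ -12.32624 < -0.2 is false → out
[3] lift (-7,-12): star map gives 0.41641; window check -0.6 ≤ 0.41641 < -0.2 is false → out
[4] lift (-3,-11): star map gives 3.79837; window check -0.6 ≤ 3.79837 < -0.2 is false → out
[5] lift (-5,-7): star map gives -0.67376; window check -0.6 ≤ -0.67376 < -0.2 is false → out
[6] lift (-1,1): star map gives -1.61803; window check -0.6 ≤ -1.61803 < -0.2 is false → out

none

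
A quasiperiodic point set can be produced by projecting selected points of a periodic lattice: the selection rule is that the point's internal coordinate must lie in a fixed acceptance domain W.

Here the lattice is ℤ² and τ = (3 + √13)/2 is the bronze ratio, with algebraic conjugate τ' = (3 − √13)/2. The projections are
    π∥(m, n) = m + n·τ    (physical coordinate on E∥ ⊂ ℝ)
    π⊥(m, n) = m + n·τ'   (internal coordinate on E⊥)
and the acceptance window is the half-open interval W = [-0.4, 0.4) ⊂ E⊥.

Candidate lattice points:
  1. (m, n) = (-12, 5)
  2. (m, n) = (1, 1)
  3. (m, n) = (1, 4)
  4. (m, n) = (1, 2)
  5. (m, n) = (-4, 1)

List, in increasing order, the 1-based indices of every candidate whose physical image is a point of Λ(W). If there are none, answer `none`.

3, 4

Compute τ' = (3−√13)/2 = -0.302776, so π⊥(m,n) = m -0.302776·n.
[1] lift (-12,5): star map gives -13.513878; window check -0.4 ≤ -13.513878 < 0.4 is false → out
[2] lift (1,1): star map gives 0.697224; window check -0.4 ≤ 0.697224 < 0.4 is false → out
[3] lift (1,4): star map gives -0.211103; window check -0.4 ≤ -0.211103 < 0.4 is true → IN Λ
[4] lift (1,2): star map gives 0.394449; window check -0.4 ≤ 0.394449 < 0.4 is true → IN Λ
[5] lift (-4,1): star map gives -4.302776; window check -0.4 ≤ -4.302776 < 0.4 is false → out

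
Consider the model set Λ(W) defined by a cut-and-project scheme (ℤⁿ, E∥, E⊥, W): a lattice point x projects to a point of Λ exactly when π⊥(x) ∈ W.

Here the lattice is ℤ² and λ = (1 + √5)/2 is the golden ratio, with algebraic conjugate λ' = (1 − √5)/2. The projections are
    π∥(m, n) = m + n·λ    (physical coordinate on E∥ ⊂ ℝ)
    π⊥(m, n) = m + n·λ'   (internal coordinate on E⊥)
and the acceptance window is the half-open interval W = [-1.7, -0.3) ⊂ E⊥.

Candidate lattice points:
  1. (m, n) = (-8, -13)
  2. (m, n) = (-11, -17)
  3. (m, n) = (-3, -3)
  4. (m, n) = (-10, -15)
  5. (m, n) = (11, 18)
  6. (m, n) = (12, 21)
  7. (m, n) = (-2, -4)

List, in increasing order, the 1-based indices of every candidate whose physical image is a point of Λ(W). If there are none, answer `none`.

2, 3, 4, 6

Compute λ' = (1−√5)/2 = -0.6180, so π⊥(m,n) = m -0.6180·n.
[1] lift (-8,-13): star map gives 0.0344; window check -1.7 ≤ 0.0344 < -0.3 is false → out
[2] lift (-11,-17): star map gives -0.4934; window check -1.7 ≤ -0.4934 < -0.3 is true → IN Λ
[3] lift (-3,-3): star map gives -1.1459; window check -1.7 ≤ -1.1459 < -0.3 is true → IN Λ
[4] lift (-10,-15): star map gives -0.7295; window check -1.7 ≤ -0.7295 < -0.3 is true → IN Λ
[5] lift (11,18): star map gives -0.1246; window check -1.7 ≤ -0.1246 < -0.3 is false → out
[6] lift (12,21): star map gives -0.9787; window check -1.7 ≤ -0.9787 < -0.3 is true → IN Λ
[7] lift (-2,-4): star map gives 0.4721; window check -1.7 ≤ 0.4721 < -0.3 is false → out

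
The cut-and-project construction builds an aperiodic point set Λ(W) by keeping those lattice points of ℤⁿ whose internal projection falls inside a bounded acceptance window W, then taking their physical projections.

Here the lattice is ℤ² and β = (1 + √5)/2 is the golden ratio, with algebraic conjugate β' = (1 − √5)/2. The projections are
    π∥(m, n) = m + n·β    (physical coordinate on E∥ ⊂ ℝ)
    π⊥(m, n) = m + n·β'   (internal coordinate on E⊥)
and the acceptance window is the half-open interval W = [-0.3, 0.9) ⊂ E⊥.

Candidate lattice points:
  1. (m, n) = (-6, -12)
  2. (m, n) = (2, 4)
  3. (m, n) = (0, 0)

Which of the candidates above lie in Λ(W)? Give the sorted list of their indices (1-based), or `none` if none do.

3

β' = (1−√5)/2 ≈ -0.618034.
candidate 1: (m,n)=(-6,-12) → π∥ = -6-12·β ≈ -25.416408, π⊥ = -6-12·β' ≈ 1.416408 ∉ [-0.3, 0.9) ⇒ out
candidate 2: (m,n)=(2,4) → π∥ = 2+4·β ≈ 8.472136, π⊥ = 2+4·β' ≈ -0.472136 ∉ [-0.3, 0.9) ⇒ out
candidate 3: (m,n)=(0,0) → π∥ = 0+0·β ≈ 0.000000, π⊥ = 0+0·β' ≈ 0.000000 ∈ [-0.3, 0.9) ⇒ IN Λ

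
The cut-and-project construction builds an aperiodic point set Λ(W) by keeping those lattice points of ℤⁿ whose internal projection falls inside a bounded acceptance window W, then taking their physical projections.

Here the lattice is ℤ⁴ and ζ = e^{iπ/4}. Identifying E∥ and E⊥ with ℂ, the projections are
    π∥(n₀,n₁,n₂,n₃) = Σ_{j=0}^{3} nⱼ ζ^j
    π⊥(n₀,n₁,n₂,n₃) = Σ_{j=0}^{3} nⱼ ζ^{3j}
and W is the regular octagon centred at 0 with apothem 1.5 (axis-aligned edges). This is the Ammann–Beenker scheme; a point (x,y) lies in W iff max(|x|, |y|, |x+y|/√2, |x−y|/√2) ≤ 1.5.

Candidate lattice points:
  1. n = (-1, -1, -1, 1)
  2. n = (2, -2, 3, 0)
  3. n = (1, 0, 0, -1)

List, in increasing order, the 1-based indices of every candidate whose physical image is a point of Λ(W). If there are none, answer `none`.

1, 3

With ζ = e^{iπ/4} the internal vectors are ζ^0,ζ^3,ζ^6,ζ^9.
candidate 1: n = (-1, -1, -1, 1) → π⊥ ≈ (+0.4142, +1.0000); max(|x|,|y|,|x±y|/√2) = 1.0000 ≤ 1.5 ⇒ ∈ W
candidate 2: n = (2, -2, 3, 0) → π⊥ ≈ (+3.4142, -4.4142); max(|x|,|y|,|x±y|/√2) = 5.5355 > 1.5 ⇒ ∉ W
candidate 3: n = (1, 0, 0, -1) → π⊥ ≈ (+0.2929, -0.7071); max(|x|,|y|,|x±y|/√2) = 0.7071 ≤ 1.5 ⇒ ∈ W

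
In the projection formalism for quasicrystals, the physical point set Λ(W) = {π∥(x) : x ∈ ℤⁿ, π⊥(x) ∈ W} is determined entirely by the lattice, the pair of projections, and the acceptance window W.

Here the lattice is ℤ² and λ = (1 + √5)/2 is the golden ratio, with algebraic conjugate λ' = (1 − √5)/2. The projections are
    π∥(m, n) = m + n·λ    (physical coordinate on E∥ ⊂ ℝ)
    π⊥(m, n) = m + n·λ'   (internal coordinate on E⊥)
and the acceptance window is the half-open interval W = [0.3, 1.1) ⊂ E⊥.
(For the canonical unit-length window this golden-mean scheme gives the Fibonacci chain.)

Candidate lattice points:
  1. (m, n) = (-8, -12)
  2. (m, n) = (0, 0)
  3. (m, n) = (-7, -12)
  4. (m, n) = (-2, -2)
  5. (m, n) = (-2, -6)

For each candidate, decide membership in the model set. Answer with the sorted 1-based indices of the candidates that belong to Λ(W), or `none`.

λ' = (1−√5)/2 ≈ -0.618034.
[1] lift (-8,-12): star map gives -0.583592; window check 0.3 ≤ -0.583592 < 1.1 is false → out
[2] lift (0,0): star map gives 0.000000; window check 0.3 ≤ 0.000000 < 1.1 is false → out
[3] lift (-7,-12): star map gives 0.416408; window check 0.3 ≤ 0.416408 < 1.1 is true → IN Λ
[4] lift (-2,-2): star map gives -0.763932; window check 0.3 ≤ -0.763932 < 1.1 is false → out
[5] lift (-2,-6): star map gives 1.708204; window check 0.3 ≤ 1.708204 < 1.1 is false → out

3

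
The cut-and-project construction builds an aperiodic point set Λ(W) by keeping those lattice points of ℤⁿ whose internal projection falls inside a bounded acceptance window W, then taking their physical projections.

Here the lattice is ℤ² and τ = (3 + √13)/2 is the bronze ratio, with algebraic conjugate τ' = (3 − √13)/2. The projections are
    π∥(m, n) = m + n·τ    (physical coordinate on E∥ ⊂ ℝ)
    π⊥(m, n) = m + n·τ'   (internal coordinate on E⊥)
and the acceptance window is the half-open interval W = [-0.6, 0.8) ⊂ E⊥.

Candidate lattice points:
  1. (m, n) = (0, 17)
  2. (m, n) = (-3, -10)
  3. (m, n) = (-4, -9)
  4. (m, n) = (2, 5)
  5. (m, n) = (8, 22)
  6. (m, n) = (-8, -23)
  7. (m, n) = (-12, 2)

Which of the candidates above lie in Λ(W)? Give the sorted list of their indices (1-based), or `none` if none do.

2, 4

τ' = (3−√13)/2 ≈ -0.30278.
candidate 1: (m,n)=(0,17) → π∥ = 0+17·τ ≈ 56.14719, π⊥ = 0+17·τ' ≈ -5.14719 ∉ [-0.6, 0.8) ⇒ out
candidate 2: (m,n)=(-3,-10) → π∥ = -3-10·τ ≈ -36.02776, π⊥ = -3-10·τ' ≈ 0.02776 ∈ [-0.6, 0.8) ⇒ IN Λ
candidate 3: (m,n)=(-4,-9) → π∥ = -4-9·τ ≈ -33.72498, π⊥ = -4-9·τ' ≈ -1.27502 ∉ [-0.6, 0.8) ⇒ out
candidate 4: (m,n)=(2,5) → π∥ = 2+5·τ ≈ 18.51388, π⊥ = 2+5·τ' ≈ 0.48612 ∈ [-0.6, 0.8) ⇒ IN Λ
candidate 5: (m,n)=(8,22) → π∥ = 8+22·τ ≈ 80.66106, π⊥ = 8+22·τ' ≈ 1.33894 ∉ [-0.6, 0.8) ⇒ out
candidate 6: (m,n)=(-8,-23) → π∥ = -8-23·τ ≈ -83.96384, π⊥ = -8-23·τ' ≈ -1.03616 ∉ [-0.6, 0.8) ⇒ out
candidate 7: (m,n)=(-12,2) → π∥ = -12+2·τ ≈ -5.39445, π⊥ = -12+2·τ' ≈ -12.60555 ∉ [-0.6, 0.8) ⇒ out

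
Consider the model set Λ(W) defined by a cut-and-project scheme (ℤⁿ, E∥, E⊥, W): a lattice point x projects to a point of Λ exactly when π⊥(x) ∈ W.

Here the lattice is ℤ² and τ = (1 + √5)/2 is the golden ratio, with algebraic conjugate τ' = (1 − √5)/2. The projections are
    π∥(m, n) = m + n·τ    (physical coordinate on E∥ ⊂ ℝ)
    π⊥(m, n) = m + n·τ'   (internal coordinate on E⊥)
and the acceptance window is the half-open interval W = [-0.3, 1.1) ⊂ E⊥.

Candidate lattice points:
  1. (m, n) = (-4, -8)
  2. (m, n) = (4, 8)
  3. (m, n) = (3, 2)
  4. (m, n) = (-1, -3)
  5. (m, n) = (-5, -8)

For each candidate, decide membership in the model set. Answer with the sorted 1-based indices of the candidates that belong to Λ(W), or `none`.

1, 4, 5

Compute τ' = (1−√5)/2 = -0.618034, so π⊥(m,n) = m -0.618034·n.
[1] lift (-4,-8): star map gives 0.944272; window check -0.3 ≤ 0.944272 < 1.1 is true → IN Λ
[2] lift (4,8): star map gives -0.944272; window check -0.3 ≤ -0.944272 < 1.1 is false → out
[3] lift (3,2): star map gives 1.763932; window check -0.3 ≤ 1.763932 < 1.1 is false → out
[4] lift (-1,-3): star map gives 0.854102; window check -0.3 ≤ 0.854102 < 1.1 is true → IN Λ
[5] lift (-5,-8): star map gives -0.055728; window check -0.3 ≤ -0.055728 < 1.1 is true → IN Λ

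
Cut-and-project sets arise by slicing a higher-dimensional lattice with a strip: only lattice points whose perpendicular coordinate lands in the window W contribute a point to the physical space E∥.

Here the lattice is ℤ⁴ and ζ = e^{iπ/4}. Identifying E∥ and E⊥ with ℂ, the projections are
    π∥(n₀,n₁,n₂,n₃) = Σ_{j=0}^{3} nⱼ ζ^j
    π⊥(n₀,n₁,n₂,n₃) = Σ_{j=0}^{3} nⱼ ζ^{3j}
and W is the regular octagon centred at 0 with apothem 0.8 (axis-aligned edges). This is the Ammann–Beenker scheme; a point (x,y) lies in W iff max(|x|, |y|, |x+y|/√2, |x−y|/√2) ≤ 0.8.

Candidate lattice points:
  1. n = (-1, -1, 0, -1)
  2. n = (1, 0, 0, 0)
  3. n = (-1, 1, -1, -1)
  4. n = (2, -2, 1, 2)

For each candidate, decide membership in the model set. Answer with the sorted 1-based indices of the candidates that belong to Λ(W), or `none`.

none

With ζ = e^{iπ/4} the internal vectors are ζ^0,ζ^3,ζ^6,ζ^9.
candidate 1: n = (-1, -1, 0, -1) → π⊥ ≈ (-1.0000, -1.4142); max(|x|,|y|,|x±y|/√2) = 1.7071 > 0.8 ⇒ ∉ W
candidate 2: n = (1, 0, 0, 0) → π⊥ ≈ (+1.0000, +0.0000); max(|x|,|y|,|x±y|/√2) = 1.0000 > 0.8 ⇒ ∉ W
candidate 3: n = (-1, 1, -1, -1) → π⊥ ≈ (-2.4142, +1.0000); max(|x|,|y|,|x±y|/√2) = 2.4142 > 0.8 ⇒ ∉ W
candidate 4: n = (2, -2, 1, 2) → π⊥ ≈ (+4.8284, -1.0000); max(|x|,|y|,|x±y|/√2) = 4.8284 > 0.8 ⇒ ∉ W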